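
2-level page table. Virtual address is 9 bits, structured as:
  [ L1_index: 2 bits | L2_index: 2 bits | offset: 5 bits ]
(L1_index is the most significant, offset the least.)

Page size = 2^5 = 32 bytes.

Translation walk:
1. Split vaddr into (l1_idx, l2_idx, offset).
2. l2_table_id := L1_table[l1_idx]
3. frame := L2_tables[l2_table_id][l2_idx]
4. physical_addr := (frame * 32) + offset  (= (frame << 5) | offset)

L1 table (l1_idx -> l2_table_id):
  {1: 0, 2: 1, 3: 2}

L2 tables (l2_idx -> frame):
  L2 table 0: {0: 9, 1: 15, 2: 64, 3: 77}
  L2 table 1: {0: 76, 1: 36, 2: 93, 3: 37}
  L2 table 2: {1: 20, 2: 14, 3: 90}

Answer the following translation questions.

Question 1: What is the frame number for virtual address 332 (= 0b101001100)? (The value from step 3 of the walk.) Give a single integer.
Answer: 93

Derivation:
vaddr = 332: l1_idx=2, l2_idx=2
L1[2] = 1; L2[1][2] = 93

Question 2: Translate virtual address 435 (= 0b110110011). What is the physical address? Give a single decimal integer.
vaddr = 435 = 0b110110011
Split: l1_idx=3, l2_idx=1, offset=19
L1[3] = 2
L2[2][1] = 20
paddr = 20 * 32 + 19 = 659

Answer: 659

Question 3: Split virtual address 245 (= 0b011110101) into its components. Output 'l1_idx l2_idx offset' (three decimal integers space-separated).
vaddr = 245 = 0b011110101
  top 2 bits -> l1_idx = 1
  next 2 bits -> l2_idx = 3
  bottom 5 bits -> offset = 21

Answer: 1 3 21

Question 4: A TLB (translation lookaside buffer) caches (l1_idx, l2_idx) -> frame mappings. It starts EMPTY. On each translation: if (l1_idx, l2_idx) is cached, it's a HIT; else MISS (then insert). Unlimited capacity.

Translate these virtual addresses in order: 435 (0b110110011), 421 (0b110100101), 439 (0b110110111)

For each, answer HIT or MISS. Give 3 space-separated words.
vaddr=435: (3,1) not in TLB -> MISS, insert
vaddr=421: (3,1) in TLB -> HIT
vaddr=439: (3,1) in TLB -> HIT

Answer: MISS HIT HIT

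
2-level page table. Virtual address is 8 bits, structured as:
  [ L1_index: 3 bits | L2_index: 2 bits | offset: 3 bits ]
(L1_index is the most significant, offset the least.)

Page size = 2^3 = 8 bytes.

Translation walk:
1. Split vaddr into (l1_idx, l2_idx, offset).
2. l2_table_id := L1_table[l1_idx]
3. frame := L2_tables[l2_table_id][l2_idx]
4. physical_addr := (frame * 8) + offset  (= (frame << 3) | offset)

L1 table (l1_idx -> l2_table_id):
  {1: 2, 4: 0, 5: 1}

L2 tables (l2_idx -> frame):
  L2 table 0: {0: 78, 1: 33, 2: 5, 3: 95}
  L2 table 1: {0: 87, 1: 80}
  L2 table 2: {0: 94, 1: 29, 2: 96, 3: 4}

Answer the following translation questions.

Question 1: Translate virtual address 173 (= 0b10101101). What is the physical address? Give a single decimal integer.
vaddr = 173 = 0b10101101
Split: l1_idx=5, l2_idx=1, offset=5
L1[5] = 1
L2[1][1] = 80
paddr = 80 * 8 + 5 = 645

Answer: 645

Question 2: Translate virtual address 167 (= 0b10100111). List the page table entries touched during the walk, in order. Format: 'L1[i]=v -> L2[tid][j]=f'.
vaddr = 167 = 0b10100111
Split: l1_idx=5, l2_idx=0, offset=7

Answer: L1[5]=1 -> L2[1][0]=87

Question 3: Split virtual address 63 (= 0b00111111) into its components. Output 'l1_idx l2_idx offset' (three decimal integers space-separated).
Answer: 1 3 7

Derivation:
vaddr = 63 = 0b00111111
  top 3 bits -> l1_idx = 1
  next 2 bits -> l2_idx = 3
  bottom 3 bits -> offset = 7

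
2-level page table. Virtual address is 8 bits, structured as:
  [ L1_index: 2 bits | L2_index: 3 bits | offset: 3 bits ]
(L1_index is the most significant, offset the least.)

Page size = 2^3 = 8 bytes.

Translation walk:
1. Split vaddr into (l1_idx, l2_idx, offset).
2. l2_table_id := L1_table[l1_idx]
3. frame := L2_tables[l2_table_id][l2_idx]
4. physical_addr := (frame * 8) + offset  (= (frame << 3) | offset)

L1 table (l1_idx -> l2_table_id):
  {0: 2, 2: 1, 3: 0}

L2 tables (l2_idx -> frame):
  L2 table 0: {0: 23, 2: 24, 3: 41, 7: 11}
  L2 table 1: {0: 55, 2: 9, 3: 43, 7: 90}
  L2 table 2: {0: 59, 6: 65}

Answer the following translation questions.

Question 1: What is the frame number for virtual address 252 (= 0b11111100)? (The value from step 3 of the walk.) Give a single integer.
vaddr = 252: l1_idx=3, l2_idx=7
L1[3] = 0; L2[0][7] = 11

Answer: 11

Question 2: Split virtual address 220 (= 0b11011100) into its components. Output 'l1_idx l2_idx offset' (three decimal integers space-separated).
Answer: 3 3 4

Derivation:
vaddr = 220 = 0b11011100
  top 2 bits -> l1_idx = 3
  next 3 bits -> l2_idx = 3
  bottom 3 bits -> offset = 4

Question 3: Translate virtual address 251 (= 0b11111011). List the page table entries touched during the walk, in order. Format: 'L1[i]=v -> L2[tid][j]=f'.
vaddr = 251 = 0b11111011
Split: l1_idx=3, l2_idx=7, offset=3

Answer: L1[3]=0 -> L2[0][7]=11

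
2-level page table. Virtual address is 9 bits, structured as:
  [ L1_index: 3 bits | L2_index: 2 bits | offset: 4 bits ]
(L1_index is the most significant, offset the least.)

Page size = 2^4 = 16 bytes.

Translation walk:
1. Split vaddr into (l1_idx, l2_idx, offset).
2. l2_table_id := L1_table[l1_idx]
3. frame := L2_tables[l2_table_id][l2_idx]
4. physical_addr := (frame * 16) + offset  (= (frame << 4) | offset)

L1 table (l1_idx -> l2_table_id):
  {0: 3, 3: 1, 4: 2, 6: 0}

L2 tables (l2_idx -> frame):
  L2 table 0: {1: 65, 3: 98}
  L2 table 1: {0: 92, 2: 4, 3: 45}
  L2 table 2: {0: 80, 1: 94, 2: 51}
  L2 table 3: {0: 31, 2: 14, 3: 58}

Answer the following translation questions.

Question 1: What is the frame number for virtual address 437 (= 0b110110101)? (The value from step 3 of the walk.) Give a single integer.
vaddr = 437: l1_idx=6, l2_idx=3
L1[6] = 0; L2[0][3] = 98

Answer: 98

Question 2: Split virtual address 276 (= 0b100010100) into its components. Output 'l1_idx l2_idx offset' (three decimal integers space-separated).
Answer: 4 1 4

Derivation:
vaddr = 276 = 0b100010100
  top 3 bits -> l1_idx = 4
  next 2 bits -> l2_idx = 1
  bottom 4 bits -> offset = 4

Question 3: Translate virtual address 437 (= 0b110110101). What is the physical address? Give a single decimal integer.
Answer: 1573

Derivation:
vaddr = 437 = 0b110110101
Split: l1_idx=6, l2_idx=3, offset=5
L1[6] = 0
L2[0][3] = 98
paddr = 98 * 16 + 5 = 1573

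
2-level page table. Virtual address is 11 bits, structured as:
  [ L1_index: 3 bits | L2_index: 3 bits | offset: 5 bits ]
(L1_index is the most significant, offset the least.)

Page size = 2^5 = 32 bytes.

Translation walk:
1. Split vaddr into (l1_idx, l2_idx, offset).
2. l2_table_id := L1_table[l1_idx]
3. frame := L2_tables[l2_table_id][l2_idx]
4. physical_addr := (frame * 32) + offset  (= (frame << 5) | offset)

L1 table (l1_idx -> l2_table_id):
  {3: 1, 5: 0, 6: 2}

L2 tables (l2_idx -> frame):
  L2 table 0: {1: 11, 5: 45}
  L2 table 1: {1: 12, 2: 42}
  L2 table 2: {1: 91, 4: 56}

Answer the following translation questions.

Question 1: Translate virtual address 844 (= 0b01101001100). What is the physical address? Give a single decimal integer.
Answer: 1356

Derivation:
vaddr = 844 = 0b01101001100
Split: l1_idx=3, l2_idx=2, offset=12
L1[3] = 1
L2[1][2] = 42
paddr = 42 * 32 + 12 = 1356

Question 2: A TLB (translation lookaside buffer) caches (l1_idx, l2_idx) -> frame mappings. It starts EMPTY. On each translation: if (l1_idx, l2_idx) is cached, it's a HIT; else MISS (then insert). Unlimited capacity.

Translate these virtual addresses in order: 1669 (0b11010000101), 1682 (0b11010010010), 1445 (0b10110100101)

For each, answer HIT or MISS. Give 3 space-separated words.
Answer: MISS HIT MISS

Derivation:
vaddr=1669: (6,4) not in TLB -> MISS, insert
vaddr=1682: (6,4) in TLB -> HIT
vaddr=1445: (5,5) not in TLB -> MISS, insert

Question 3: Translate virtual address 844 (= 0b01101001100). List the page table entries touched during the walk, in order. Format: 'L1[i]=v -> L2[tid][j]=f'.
vaddr = 844 = 0b01101001100
Split: l1_idx=3, l2_idx=2, offset=12

Answer: L1[3]=1 -> L2[1][2]=42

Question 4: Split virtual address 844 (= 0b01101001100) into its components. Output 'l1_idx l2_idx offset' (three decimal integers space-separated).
vaddr = 844 = 0b01101001100
  top 3 bits -> l1_idx = 3
  next 3 bits -> l2_idx = 2
  bottom 5 bits -> offset = 12

Answer: 3 2 12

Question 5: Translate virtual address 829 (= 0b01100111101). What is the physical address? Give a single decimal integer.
vaddr = 829 = 0b01100111101
Split: l1_idx=3, l2_idx=1, offset=29
L1[3] = 1
L2[1][1] = 12
paddr = 12 * 32 + 29 = 413

Answer: 413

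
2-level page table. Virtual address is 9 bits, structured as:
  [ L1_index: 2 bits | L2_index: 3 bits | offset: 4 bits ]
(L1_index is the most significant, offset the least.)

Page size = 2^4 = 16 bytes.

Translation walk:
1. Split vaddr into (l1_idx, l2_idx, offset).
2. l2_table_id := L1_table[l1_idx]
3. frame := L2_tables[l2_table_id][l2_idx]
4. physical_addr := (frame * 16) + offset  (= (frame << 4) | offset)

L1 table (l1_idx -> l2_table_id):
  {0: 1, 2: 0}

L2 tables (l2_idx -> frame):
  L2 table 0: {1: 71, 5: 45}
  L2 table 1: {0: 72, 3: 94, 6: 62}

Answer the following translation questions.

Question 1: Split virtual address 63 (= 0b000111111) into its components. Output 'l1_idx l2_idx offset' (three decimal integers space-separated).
Answer: 0 3 15

Derivation:
vaddr = 63 = 0b000111111
  top 2 bits -> l1_idx = 0
  next 3 bits -> l2_idx = 3
  bottom 4 bits -> offset = 15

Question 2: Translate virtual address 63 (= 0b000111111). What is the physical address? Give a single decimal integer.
Answer: 1519

Derivation:
vaddr = 63 = 0b000111111
Split: l1_idx=0, l2_idx=3, offset=15
L1[0] = 1
L2[1][3] = 94
paddr = 94 * 16 + 15 = 1519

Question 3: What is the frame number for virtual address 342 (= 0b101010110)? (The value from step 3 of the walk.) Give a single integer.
Answer: 45

Derivation:
vaddr = 342: l1_idx=2, l2_idx=5
L1[2] = 0; L2[0][5] = 45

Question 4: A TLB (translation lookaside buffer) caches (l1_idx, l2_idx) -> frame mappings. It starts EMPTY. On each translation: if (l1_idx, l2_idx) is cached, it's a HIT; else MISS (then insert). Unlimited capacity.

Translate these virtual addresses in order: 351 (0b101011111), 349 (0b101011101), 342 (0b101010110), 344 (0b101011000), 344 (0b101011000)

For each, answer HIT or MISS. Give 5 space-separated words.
vaddr=351: (2,5) not in TLB -> MISS, insert
vaddr=349: (2,5) in TLB -> HIT
vaddr=342: (2,5) in TLB -> HIT
vaddr=344: (2,5) in TLB -> HIT
vaddr=344: (2,5) in TLB -> HIT

Answer: MISS HIT HIT HIT HIT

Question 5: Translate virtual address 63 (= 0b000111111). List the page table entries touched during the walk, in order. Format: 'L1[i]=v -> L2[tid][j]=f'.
vaddr = 63 = 0b000111111
Split: l1_idx=0, l2_idx=3, offset=15

Answer: L1[0]=1 -> L2[1][3]=94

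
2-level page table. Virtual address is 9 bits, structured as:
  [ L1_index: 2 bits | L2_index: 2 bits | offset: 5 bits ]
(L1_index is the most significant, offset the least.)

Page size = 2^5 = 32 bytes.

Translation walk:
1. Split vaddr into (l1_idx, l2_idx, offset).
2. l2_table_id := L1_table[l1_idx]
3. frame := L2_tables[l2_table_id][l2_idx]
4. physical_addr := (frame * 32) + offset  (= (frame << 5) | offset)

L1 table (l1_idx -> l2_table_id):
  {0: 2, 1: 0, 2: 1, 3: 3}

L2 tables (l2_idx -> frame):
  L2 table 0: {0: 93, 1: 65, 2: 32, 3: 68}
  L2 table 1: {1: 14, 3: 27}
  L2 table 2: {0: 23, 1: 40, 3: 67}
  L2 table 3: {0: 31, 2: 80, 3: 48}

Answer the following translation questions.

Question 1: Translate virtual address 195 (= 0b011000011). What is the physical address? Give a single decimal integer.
vaddr = 195 = 0b011000011
Split: l1_idx=1, l2_idx=2, offset=3
L1[1] = 0
L2[0][2] = 32
paddr = 32 * 32 + 3 = 1027

Answer: 1027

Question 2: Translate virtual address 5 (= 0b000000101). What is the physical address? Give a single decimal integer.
Answer: 741

Derivation:
vaddr = 5 = 0b000000101
Split: l1_idx=0, l2_idx=0, offset=5
L1[0] = 2
L2[2][0] = 23
paddr = 23 * 32 + 5 = 741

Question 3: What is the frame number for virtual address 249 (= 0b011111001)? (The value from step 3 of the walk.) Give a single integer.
Answer: 68

Derivation:
vaddr = 249: l1_idx=1, l2_idx=3
L1[1] = 0; L2[0][3] = 68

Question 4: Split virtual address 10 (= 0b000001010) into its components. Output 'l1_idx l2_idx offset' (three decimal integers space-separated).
Answer: 0 0 10

Derivation:
vaddr = 10 = 0b000001010
  top 2 bits -> l1_idx = 0
  next 2 bits -> l2_idx = 0
  bottom 5 bits -> offset = 10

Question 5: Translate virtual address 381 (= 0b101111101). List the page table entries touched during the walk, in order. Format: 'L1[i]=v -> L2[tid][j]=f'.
vaddr = 381 = 0b101111101
Split: l1_idx=2, l2_idx=3, offset=29

Answer: L1[2]=1 -> L2[1][3]=27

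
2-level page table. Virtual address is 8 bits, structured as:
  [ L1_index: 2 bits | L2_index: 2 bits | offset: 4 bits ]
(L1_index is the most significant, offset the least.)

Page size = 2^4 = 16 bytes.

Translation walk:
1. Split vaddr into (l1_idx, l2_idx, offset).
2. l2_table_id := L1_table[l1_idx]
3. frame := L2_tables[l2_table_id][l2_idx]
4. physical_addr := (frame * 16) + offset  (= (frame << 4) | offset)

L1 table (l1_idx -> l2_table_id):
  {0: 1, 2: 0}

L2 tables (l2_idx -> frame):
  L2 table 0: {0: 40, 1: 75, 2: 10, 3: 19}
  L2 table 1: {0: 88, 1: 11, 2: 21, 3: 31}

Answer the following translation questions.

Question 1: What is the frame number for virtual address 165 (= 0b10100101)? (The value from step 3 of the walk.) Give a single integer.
Answer: 10

Derivation:
vaddr = 165: l1_idx=2, l2_idx=2
L1[2] = 0; L2[0][2] = 10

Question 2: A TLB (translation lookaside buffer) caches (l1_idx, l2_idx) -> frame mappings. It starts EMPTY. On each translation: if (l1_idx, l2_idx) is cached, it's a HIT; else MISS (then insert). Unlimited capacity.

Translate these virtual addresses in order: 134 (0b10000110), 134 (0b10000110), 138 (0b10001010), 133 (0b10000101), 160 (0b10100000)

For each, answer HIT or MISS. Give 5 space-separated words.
Answer: MISS HIT HIT HIT MISS

Derivation:
vaddr=134: (2,0) not in TLB -> MISS, insert
vaddr=134: (2,0) in TLB -> HIT
vaddr=138: (2,0) in TLB -> HIT
vaddr=133: (2,0) in TLB -> HIT
vaddr=160: (2,2) not in TLB -> MISS, insert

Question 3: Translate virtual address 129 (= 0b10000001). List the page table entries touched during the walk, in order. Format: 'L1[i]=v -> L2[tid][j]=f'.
vaddr = 129 = 0b10000001
Split: l1_idx=2, l2_idx=0, offset=1

Answer: L1[2]=0 -> L2[0][0]=40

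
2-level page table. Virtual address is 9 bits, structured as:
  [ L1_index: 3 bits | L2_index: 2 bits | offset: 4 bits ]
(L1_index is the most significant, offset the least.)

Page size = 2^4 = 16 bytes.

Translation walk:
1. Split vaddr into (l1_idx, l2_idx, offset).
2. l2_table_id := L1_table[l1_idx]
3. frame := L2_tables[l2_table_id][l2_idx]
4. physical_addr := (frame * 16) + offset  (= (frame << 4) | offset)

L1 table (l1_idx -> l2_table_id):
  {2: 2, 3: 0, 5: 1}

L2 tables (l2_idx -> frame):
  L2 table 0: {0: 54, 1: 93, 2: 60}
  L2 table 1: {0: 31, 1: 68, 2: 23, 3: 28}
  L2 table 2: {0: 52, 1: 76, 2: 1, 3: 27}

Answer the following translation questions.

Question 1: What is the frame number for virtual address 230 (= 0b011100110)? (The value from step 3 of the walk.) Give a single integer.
Answer: 60

Derivation:
vaddr = 230: l1_idx=3, l2_idx=2
L1[3] = 0; L2[0][2] = 60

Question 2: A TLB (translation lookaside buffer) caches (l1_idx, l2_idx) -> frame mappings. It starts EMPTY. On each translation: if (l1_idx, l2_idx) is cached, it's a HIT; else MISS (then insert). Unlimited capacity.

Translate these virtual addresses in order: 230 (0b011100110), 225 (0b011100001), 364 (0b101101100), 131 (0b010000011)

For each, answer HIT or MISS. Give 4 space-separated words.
vaddr=230: (3,2) not in TLB -> MISS, insert
vaddr=225: (3,2) in TLB -> HIT
vaddr=364: (5,2) not in TLB -> MISS, insert
vaddr=131: (2,0) not in TLB -> MISS, insert

Answer: MISS HIT MISS MISS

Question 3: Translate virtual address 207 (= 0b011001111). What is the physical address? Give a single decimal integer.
Answer: 879

Derivation:
vaddr = 207 = 0b011001111
Split: l1_idx=3, l2_idx=0, offset=15
L1[3] = 0
L2[0][0] = 54
paddr = 54 * 16 + 15 = 879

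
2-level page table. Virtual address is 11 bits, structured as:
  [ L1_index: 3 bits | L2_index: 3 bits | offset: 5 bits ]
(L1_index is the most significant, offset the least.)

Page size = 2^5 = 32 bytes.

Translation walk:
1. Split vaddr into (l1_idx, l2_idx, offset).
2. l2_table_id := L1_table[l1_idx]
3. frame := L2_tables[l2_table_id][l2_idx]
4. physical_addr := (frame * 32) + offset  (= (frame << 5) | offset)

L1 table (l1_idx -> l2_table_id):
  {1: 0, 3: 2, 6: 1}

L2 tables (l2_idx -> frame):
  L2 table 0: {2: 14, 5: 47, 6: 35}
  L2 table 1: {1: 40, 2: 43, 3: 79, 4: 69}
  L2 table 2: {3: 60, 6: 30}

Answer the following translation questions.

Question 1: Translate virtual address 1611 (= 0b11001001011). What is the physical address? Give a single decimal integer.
Answer: 1387

Derivation:
vaddr = 1611 = 0b11001001011
Split: l1_idx=6, l2_idx=2, offset=11
L1[6] = 1
L2[1][2] = 43
paddr = 43 * 32 + 11 = 1387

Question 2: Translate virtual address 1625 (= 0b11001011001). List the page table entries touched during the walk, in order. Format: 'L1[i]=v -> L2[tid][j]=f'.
Answer: L1[6]=1 -> L2[1][2]=43

Derivation:
vaddr = 1625 = 0b11001011001
Split: l1_idx=6, l2_idx=2, offset=25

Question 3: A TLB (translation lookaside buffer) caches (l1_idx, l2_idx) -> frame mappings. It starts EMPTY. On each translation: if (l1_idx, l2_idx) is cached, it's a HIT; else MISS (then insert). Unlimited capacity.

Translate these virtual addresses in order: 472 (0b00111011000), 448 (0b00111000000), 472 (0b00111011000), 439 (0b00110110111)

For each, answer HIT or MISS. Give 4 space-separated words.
Answer: MISS HIT HIT MISS

Derivation:
vaddr=472: (1,6) not in TLB -> MISS, insert
vaddr=448: (1,6) in TLB -> HIT
vaddr=472: (1,6) in TLB -> HIT
vaddr=439: (1,5) not in TLB -> MISS, insert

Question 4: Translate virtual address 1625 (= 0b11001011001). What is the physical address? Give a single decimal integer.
vaddr = 1625 = 0b11001011001
Split: l1_idx=6, l2_idx=2, offset=25
L1[6] = 1
L2[1][2] = 43
paddr = 43 * 32 + 25 = 1401

Answer: 1401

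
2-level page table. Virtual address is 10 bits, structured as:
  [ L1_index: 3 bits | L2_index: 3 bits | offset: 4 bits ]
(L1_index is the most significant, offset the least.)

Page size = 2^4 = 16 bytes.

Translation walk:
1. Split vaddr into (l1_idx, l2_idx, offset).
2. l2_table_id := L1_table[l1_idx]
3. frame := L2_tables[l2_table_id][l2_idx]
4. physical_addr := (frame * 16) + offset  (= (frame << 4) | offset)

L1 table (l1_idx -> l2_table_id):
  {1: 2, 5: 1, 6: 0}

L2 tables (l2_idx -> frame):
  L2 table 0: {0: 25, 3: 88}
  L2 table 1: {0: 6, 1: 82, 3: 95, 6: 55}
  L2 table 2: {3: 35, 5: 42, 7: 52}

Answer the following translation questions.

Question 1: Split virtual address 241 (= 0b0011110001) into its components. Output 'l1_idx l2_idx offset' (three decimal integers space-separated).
Answer: 1 7 1

Derivation:
vaddr = 241 = 0b0011110001
  top 3 bits -> l1_idx = 1
  next 3 bits -> l2_idx = 7
  bottom 4 bits -> offset = 1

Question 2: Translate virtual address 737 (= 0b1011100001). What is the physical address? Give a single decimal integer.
vaddr = 737 = 0b1011100001
Split: l1_idx=5, l2_idx=6, offset=1
L1[5] = 1
L2[1][6] = 55
paddr = 55 * 16 + 1 = 881

Answer: 881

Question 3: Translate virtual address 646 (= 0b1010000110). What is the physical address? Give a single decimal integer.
Answer: 102

Derivation:
vaddr = 646 = 0b1010000110
Split: l1_idx=5, l2_idx=0, offset=6
L1[5] = 1
L2[1][0] = 6
paddr = 6 * 16 + 6 = 102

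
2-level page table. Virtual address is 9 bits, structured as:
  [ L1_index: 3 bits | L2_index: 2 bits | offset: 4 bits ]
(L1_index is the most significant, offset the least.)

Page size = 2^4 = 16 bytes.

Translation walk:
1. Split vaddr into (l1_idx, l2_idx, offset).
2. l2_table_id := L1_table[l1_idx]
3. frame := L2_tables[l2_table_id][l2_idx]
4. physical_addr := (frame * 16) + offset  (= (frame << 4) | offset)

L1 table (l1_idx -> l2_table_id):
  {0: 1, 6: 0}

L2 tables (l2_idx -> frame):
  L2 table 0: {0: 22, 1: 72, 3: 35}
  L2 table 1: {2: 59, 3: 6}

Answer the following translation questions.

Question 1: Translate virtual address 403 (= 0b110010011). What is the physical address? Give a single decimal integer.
vaddr = 403 = 0b110010011
Split: l1_idx=6, l2_idx=1, offset=3
L1[6] = 0
L2[0][1] = 72
paddr = 72 * 16 + 3 = 1155

Answer: 1155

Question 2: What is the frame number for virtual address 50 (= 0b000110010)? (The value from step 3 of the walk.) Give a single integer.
vaddr = 50: l1_idx=0, l2_idx=3
L1[0] = 1; L2[1][3] = 6

Answer: 6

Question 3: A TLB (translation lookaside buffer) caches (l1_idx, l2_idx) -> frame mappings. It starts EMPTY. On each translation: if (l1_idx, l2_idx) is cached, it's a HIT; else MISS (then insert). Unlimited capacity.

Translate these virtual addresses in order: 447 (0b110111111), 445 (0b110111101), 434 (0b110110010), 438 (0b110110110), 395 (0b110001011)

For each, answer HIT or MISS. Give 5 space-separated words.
vaddr=447: (6,3) not in TLB -> MISS, insert
vaddr=445: (6,3) in TLB -> HIT
vaddr=434: (6,3) in TLB -> HIT
vaddr=438: (6,3) in TLB -> HIT
vaddr=395: (6,0) not in TLB -> MISS, insert

Answer: MISS HIT HIT HIT MISS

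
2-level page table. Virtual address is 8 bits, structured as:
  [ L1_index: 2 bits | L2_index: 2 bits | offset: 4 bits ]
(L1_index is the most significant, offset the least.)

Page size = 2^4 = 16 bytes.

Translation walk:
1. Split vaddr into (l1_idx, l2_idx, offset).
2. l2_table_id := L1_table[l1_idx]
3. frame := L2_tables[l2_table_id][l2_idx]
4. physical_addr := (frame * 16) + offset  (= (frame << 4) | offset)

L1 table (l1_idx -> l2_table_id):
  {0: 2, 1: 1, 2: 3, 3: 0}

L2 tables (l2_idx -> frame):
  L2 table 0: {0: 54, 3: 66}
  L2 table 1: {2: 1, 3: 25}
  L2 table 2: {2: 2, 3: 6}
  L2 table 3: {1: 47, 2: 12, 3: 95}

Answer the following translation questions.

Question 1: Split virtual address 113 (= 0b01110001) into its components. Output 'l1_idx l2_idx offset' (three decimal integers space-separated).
Answer: 1 3 1

Derivation:
vaddr = 113 = 0b01110001
  top 2 bits -> l1_idx = 1
  next 2 bits -> l2_idx = 3
  bottom 4 bits -> offset = 1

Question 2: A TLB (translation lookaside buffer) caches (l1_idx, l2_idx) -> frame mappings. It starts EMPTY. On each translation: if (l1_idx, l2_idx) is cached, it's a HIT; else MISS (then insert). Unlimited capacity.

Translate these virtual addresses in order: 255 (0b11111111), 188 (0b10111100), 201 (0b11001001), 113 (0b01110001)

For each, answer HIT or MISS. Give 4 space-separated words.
Answer: MISS MISS MISS MISS

Derivation:
vaddr=255: (3,3) not in TLB -> MISS, insert
vaddr=188: (2,3) not in TLB -> MISS, insert
vaddr=201: (3,0) not in TLB -> MISS, insert
vaddr=113: (1,3) not in TLB -> MISS, insert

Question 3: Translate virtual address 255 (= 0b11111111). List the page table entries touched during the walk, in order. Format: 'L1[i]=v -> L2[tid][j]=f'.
vaddr = 255 = 0b11111111
Split: l1_idx=3, l2_idx=3, offset=15

Answer: L1[3]=0 -> L2[0][3]=66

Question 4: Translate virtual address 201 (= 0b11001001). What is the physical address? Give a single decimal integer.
vaddr = 201 = 0b11001001
Split: l1_idx=3, l2_idx=0, offset=9
L1[3] = 0
L2[0][0] = 54
paddr = 54 * 16 + 9 = 873

Answer: 873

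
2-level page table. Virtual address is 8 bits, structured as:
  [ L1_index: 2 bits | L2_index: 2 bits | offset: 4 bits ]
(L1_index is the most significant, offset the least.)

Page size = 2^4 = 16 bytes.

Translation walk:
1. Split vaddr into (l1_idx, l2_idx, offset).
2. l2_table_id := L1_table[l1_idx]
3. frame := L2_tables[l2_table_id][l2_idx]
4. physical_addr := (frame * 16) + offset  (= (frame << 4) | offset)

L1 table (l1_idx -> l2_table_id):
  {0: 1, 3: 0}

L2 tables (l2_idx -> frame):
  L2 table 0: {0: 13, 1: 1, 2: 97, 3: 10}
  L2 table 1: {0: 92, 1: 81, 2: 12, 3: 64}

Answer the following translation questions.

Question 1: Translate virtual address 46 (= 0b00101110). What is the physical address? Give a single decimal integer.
vaddr = 46 = 0b00101110
Split: l1_idx=0, l2_idx=2, offset=14
L1[0] = 1
L2[1][2] = 12
paddr = 12 * 16 + 14 = 206

Answer: 206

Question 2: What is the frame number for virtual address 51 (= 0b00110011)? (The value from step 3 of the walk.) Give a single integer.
vaddr = 51: l1_idx=0, l2_idx=3
L1[0] = 1; L2[1][3] = 64

Answer: 64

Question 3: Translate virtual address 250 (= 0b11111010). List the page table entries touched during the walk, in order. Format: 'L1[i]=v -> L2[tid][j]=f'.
vaddr = 250 = 0b11111010
Split: l1_idx=3, l2_idx=3, offset=10

Answer: L1[3]=0 -> L2[0][3]=10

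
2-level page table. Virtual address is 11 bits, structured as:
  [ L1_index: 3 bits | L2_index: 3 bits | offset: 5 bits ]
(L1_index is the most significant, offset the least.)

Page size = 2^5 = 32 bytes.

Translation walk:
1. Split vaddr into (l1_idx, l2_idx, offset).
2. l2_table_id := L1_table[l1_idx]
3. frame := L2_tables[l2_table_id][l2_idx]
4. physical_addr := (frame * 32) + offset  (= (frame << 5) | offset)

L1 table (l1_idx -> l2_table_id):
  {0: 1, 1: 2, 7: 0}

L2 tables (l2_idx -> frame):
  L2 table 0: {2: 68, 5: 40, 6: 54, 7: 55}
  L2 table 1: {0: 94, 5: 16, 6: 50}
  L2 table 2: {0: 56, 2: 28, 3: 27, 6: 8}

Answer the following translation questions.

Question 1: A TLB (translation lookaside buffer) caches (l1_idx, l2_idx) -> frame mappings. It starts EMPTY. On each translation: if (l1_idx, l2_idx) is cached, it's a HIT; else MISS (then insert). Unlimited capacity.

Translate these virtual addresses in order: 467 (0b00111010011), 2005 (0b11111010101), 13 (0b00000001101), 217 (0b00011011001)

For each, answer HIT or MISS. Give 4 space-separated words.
vaddr=467: (1,6) not in TLB -> MISS, insert
vaddr=2005: (7,6) not in TLB -> MISS, insert
vaddr=13: (0,0) not in TLB -> MISS, insert
vaddr=217: (0,6) not in TLB -> MISS, insert

Answer: MISS MISS MISS MISS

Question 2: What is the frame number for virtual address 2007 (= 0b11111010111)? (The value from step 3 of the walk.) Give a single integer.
vaddr = 2007: l1_idx=7, l2_idx=6
L1[7] = 0; L2[0][6] = 54

Answer: 54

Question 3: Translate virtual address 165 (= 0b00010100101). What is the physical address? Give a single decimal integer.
vaddr = 165 = 0b00010100101
Split: l1_idx=0, l2_idx=5, offset=5
L1[0] = 1
L2[1][5] = 16
paddr = 16 * 32 + 5 = 517

Answer: 517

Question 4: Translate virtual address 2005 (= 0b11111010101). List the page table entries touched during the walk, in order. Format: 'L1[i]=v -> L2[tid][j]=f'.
vaddr = 2005 = 0b11111010101
Split: l1_idx=7, l2_idx=6, offset=21

Answer: L1[7]=0 -> L2[0][6]=54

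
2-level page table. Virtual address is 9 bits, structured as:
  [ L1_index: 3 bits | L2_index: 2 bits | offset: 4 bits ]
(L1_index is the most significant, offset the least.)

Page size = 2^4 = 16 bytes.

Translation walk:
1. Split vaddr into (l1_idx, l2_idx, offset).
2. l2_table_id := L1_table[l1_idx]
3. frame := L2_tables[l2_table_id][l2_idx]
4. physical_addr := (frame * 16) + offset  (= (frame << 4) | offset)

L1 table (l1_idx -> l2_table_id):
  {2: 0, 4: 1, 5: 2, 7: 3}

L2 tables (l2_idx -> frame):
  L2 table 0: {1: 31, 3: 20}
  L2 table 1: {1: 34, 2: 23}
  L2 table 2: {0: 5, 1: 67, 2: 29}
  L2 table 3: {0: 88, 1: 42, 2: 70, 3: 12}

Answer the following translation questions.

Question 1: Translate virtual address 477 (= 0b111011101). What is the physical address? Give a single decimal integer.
vaddr = 477 = 0b111011101
Split: l1_idx=7, l2_idx=1, offset=13
L1[7] = 3
L2[3][1] = 42
paddr = 42 * 16 + 13 = 685

Answer: 685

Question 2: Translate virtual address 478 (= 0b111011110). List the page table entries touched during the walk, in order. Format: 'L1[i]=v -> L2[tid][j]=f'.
vaddr = 478 = 0b111011110
Split: l1_idx=7, l2_idx=1, offset=14

Answer: L1[7]=3 -> L2[3][1]=42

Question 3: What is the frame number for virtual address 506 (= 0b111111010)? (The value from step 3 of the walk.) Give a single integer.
Answer: 12

Derivation:
vaddr = 506: l1_idx=7, l2_idx=3
L1[7] = 3; L2[3][3] = 12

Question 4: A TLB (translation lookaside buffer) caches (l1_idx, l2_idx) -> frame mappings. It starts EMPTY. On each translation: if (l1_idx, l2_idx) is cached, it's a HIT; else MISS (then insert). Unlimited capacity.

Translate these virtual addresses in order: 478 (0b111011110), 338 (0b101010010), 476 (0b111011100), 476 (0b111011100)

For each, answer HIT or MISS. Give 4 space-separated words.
vaddr=478: (7,1) not in TLB -> MISS, insert
vaddr=338: (5,1) not in TLB -> MISS, insert
vaddr=476: (7,1) in TLB -> HIT
vaddr=476: (7,1) in TLB -> HIT

Answer: MISS MISS HIT HIT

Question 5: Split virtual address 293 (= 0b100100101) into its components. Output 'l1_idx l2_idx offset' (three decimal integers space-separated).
vaddr = 293 = 0b100100101
  top 3 bits -> l1_idx = 4
  next 2 bits -> l2_idx = 2
  bottom 4 bits -> offset = 5

Answer: 4 2 5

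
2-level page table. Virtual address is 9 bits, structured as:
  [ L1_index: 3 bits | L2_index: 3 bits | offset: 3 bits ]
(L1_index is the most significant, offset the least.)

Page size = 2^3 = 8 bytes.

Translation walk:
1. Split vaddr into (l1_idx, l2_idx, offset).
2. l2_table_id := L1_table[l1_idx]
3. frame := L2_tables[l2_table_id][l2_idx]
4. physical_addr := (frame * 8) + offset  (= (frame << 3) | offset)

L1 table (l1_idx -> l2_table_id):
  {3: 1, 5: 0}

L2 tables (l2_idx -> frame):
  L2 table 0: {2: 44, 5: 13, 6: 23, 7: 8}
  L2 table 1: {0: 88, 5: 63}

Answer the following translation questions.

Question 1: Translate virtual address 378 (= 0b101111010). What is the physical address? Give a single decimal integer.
Answer: 66

Derivation:
vaddr = 378 = 0b101111010
Split: l1_idx=5, l2_idx=7, offset=2
L1[5] = 0
L2[0][7] = 8
paddr = 8 * 8 + 2 = 66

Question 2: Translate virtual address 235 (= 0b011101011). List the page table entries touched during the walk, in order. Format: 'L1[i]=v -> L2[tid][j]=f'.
vaddr = 235 = 0b011101011
Split: l1_idx=3, l2_idx=5, offset=3

Answer: L1[3]=1 -> L2[1][5]=63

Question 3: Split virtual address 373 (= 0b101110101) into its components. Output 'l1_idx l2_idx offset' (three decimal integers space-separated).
vaddr = 373 = 0b101110101
  top 3 bits -> l1_idx = 5
  next 3 bits -> l2_idx = 6
  bottom 3 bits -> offset = 5

Answer: 5 6 5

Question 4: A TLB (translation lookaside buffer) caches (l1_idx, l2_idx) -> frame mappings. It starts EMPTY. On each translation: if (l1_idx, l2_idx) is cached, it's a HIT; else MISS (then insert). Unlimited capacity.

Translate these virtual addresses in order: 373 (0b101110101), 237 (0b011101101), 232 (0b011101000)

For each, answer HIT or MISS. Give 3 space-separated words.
vaddr=373: (5,6) not in TLB -> MISS, insert
vaddr=237: (3,5) not in TLB -> MISS, insert
vaddr=232: (3,5) in TLB -> HIT

Answer: MISS MISS HIT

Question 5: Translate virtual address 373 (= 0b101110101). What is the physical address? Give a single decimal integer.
vaddr = 373 = 0b101110101
Split: l1_idx=5, l2_idx=6, offset=5
L1[5] = 0
L2[0][6] = 23
paddr = 23 * 8 + 5 = 189

Answer: 189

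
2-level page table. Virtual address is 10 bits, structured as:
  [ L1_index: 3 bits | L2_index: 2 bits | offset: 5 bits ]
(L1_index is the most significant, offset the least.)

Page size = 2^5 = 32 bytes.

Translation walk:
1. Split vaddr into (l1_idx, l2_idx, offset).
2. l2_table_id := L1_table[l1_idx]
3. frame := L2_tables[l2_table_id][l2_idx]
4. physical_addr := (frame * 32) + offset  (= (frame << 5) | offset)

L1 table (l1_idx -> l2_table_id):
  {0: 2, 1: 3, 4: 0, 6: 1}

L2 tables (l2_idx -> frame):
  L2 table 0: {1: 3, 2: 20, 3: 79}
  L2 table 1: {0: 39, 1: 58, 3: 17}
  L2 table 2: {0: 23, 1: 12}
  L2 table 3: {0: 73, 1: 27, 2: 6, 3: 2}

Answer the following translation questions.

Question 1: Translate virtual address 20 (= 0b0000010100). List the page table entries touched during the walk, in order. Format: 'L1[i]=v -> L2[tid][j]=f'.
vaddr = 20 = 0b0000010100
Split: l1_idx=0, l2_idx=0, offset=20

Answer: L1[0]=2 -> L2[2][0]=23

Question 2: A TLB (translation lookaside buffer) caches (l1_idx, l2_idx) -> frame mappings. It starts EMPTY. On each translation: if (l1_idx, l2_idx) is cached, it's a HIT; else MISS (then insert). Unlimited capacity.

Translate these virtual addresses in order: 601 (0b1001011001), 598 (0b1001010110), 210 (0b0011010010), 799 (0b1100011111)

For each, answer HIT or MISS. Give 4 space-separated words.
vaddr=601: (4,2) not in TLB -> MISS, insert
vaddr=598: (4,2) in TLB -> HIT
vaddr=210: (1,2) not in TLB -> MISS, insert
vaddr=799: (6,0) not in TLB -> MISS, insert

Answer: MISS HIT MISS MISS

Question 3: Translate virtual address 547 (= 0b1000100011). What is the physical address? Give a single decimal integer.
Answer: 99

Derivation:
vaddr = 547 = 0b1000100011
Split: l1_idx=4, l2_idx=1, offset=3
L1[4] = 0
L2[0][1] = 3
paddr = 3 * 32 + 3 = 99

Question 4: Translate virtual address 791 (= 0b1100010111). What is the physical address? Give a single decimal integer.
Answer: 1271

Derivation:
vaddr = 791 = 0b1100010111
Split: l1_idx=6, l2_idx=0, offset=23
L1[6] = 1
L2[1][0] = 39
paddr = 39 * 32 + 23 = 1271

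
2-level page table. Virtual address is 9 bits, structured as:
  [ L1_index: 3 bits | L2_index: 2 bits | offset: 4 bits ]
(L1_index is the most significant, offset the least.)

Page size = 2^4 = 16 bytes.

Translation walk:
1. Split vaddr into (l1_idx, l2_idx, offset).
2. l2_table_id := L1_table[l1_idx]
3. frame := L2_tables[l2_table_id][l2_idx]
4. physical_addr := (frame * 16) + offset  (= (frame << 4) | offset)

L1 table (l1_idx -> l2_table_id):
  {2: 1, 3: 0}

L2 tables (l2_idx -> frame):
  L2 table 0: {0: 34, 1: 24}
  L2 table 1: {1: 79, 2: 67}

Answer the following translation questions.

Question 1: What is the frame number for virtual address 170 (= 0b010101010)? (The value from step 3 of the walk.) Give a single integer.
Answer: 67

Derivation:
vaddr = 170: l1_idx=2, l2_idx=2
L1[2] = 1; L2[1][2] = 67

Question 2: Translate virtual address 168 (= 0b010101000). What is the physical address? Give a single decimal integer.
Answer: 1080

Derivation:
vaddr = 168 = 0b010101000
Split: l1_idx=2, l2_idx=2, offset=8
L1[2] = 1
L2[1][2] = 67
paddr = 67 * 16 + 8 = 1080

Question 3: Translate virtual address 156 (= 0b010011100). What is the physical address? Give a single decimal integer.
vaddr = 156 = 0b010011100
Split: l1_idx=2, l2_idx=1, offset=12
L1[2] = 1
L2[1][1] = 79
paddr = 79 * 16 + 12 = 1276

Answer: 1276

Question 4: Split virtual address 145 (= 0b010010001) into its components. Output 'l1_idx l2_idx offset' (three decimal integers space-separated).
vaddr = 145 = 0b010010001
  top 3 bits -> l1_idx = 2
  next 2 bits -> l2_idx = 1
  bottom 4 bits -> offset = 1

Answer: 2 1 1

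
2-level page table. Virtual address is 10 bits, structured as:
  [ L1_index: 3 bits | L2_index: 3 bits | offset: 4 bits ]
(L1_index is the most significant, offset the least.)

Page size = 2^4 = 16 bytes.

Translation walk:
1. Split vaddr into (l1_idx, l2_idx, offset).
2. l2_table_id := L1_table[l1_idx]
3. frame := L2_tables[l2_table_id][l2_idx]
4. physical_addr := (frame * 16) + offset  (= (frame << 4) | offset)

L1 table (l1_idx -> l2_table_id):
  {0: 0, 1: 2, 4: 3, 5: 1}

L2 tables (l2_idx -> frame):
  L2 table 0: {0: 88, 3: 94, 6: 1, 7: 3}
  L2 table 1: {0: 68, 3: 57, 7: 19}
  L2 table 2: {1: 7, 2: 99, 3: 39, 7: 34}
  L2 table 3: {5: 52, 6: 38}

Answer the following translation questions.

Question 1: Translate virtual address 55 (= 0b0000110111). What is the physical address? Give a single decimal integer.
vaddr = 55 = 0b0000110111
Split: l1_idx=0, l2_idx=3, offset=7
L1[0] = 0
L2[0][3] = 94
paddr = 94 * 16 + 7 = 1511

Answer: 1511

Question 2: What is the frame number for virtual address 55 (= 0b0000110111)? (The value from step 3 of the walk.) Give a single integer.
Answer: 94

Derivation:
vaddr = 55: l1_idx=0, l2_idx=3
L1[0] = 0; L2[0][3] = 94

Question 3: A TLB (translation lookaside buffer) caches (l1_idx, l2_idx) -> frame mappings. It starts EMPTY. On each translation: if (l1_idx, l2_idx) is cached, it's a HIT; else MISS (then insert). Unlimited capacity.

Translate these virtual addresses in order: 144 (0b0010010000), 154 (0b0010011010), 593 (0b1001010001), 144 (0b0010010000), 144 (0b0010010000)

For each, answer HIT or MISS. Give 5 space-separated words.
vaddr=144: (1,1) not in TLB -> MISS, insert
vaddr=154: (1,1) in TLB -> HIT
vaddr=593: (4,5) not in TLB -> MISS, insert
vaddr=144: (1,1) in TLB -> HIT
vaddr=144: (1,1) in TLB -> HIT

Answer: MISS HIT MISS HIT HIT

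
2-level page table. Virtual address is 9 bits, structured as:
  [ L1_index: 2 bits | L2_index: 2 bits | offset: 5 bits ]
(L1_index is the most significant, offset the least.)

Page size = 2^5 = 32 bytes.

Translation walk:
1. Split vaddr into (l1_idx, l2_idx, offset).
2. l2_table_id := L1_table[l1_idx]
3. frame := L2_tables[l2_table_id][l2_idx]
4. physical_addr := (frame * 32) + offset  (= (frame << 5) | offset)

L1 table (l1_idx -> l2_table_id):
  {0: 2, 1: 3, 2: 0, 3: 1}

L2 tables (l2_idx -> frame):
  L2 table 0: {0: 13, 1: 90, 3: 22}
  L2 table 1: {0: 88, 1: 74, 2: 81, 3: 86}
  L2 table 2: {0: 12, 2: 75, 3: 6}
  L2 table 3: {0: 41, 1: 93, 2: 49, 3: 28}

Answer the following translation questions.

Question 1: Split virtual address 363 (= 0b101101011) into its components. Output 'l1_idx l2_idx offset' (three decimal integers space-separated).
vaddr = 363 = 0b101101011
  top 2 bits -> l1_idx = 2
  next 2 bits -> l2_idx = 3
  bottom 5 bits -> offset = 11

Answer: 2 3 11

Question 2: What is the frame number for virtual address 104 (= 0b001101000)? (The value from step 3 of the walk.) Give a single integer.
Answer: 6

Derivation:
vaddr = 104: l1_idx=0, l2_idx=3
L1[0] = 2; L2[2][3] = 6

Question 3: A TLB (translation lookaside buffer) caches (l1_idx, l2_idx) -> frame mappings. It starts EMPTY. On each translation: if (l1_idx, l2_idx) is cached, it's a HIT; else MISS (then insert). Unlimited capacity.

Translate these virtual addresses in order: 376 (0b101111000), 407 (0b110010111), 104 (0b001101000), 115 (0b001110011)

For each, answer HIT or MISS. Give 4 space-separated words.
vaddr=376: (2,3) not in TLB -> MISS, insert
vaddr=407: (3,0) not in TLB -> MISS, insert
vaddr=104: (0,3) not in TLB -> MISS, insert
vaddr=115: (0,3) in TLB -> HIT

Answer: MISS MISS MISS HIT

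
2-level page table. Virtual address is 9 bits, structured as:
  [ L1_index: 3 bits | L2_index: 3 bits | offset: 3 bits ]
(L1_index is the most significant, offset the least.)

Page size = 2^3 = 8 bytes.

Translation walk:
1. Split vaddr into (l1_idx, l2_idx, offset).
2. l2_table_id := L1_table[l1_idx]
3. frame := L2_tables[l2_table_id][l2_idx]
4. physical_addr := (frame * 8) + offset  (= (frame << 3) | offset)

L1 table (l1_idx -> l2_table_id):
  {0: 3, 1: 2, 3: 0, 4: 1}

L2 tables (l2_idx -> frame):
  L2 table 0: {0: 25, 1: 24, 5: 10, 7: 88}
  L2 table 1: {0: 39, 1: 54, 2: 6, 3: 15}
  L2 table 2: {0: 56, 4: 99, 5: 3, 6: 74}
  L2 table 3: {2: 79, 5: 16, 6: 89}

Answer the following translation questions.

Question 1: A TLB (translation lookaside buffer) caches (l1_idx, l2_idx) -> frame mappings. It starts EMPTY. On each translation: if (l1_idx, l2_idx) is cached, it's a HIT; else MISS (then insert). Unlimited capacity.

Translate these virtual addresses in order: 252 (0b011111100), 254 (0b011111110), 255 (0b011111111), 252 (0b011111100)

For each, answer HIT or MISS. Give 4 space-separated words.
vaddr=252: (3,7) not in TLB -> MISS, insert
vaddr=254: (3,7) in TLB -> HIT
vaddr=255: (3,7) in TLB -> HIT
vaddr=252: (3,7) in TLB -> HIT

Answer: MISS HIT HIT HIT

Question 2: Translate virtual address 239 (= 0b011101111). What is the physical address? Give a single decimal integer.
Answer: 87

Derivation:
vaddr = 239 = 0b011101111
Split: l1_idx=3, l2_idx=5, offset=7
L1[3] = 0
L2[0][5] = 10
paddr = 10 * 8 + 7 = 87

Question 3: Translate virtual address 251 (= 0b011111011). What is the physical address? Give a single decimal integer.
vaddr = 251 = 0b011111011
Split: l1_idx=3, l2_idx=7, offset=3
L1[3] = 0
L2[0][7] = 88
paddr = 88 * 8 + 3 = 707

Answer: 707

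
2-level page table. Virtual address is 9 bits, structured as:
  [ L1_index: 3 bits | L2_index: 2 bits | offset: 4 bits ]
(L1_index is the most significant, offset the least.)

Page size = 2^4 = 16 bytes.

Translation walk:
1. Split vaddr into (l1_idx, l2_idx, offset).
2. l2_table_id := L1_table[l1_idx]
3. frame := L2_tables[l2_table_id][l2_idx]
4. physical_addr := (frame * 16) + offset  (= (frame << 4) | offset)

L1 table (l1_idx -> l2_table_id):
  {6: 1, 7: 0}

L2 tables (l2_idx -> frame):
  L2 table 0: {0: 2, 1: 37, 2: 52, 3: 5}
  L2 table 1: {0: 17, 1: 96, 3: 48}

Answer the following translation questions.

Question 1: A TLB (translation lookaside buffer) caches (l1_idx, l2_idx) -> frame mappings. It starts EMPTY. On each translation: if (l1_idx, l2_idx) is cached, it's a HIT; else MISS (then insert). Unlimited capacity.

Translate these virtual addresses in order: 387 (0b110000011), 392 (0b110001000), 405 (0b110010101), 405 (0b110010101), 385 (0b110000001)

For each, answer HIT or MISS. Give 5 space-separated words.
Answer: MISS HIT MISS HIT HIT

Derivation:
vaddr=387: (6,0) not in TLB -> MISS, insert
vaddr=392: (6,0) in TLB -> HIT
vaddr=405: (6,1) not in TLB -> MISS, insert
vaddr=405: (6,1) in TLB -> HIT
vaddr=385: (6,0) in TLB -> HIT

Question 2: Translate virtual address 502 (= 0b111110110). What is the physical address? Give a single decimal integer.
vaddr = 502 = 0b111110110
Split: l1_idx=7, l2_idx=3, offset=6
L1[7] = 0
L2[0][3] = 5
paddr = 5 * 16 + 6 = 86

Answer: 86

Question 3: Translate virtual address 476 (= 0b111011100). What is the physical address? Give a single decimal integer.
vaddr = 476 = 0b111011100
Split: l1_idx=7, l2_idx=1, offset=12
L1[7] = 0
L2[0][1] = 37
paddr = 37 * 16 + 12 = 604

Answer: 604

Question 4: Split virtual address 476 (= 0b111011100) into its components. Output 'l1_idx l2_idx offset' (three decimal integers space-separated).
vaddr = 476 = 0b111011100
  top 3 bits -> l1_idx = 7
  next 2 bits -> l2_idx = 1
  bottom 4 bits -> offset = 12

Answer: 7 1 12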